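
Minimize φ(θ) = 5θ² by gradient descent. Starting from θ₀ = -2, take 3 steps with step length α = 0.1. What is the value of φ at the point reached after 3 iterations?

φ′(θ) = 10θ
θ₁ = -2 − 0.1·(-20) = 0
θ₂ = 0 − 0.1·0 = 0
θ₃ = 0 − 0.1·0 = 0
φ(0) = 0

0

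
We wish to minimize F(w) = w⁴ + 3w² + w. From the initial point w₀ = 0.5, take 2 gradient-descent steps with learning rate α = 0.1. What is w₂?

F′(w) = 4w³ + 6w + 1
Step 1: F′(0.5) = 4.5; w₁ = 0.5 − 0.1·4.5 = 0.05
Step 2: F′(0.05) = 1.3005; w₂ = 0.05 − 0.1·1.3005 = -0.08005

-0.08005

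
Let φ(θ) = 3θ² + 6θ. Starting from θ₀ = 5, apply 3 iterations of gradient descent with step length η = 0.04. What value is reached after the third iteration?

1.633856

φ′(θ) = 6θ + 6
θ₁ = 5 − 0.04·36 = 3.56
θ₂ = 3.56 − 0.04·27.36 = 2.4656
θ₃ = 2.4656 − 0.04·20.7936 = 1.633856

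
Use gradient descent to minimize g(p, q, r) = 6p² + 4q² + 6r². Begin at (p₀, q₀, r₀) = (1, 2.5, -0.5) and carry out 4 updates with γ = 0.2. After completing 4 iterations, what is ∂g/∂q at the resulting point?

∇g = (12p, 8q, 12r)
Step 1: at (1, 2.5, -0.5), ∇g = (12, 20, -6) → (1, 2.5, -0.5) − 0.2·(12, 20, -6) = (-1.4, -1.5, 0.7)
Step 2: at (-1.4, -1.5, 0.7), ∇g = (-16.8, -12, 8.4) → (-1.4, -1.5, 0.7) − 0.2·(-16.8, -12, 8.4) = (1.96, 0.9, -0.98)
Step 3: at (1.96, 0.9, -0.98), ∇g = (23.52, 7.2, -11.76) → (1.96, 0.9, -0.98) − 0.2·(23.52, 7.2, -11.76) = (-2.744, -0.54, 1.372)
Step 4: at (-2.744, -0.54, 1.372), ∇g = (-32.928, -4.32, 16.464) → (-2.744, -0.54, 1.372) − 0.2·(-32.928, -4.32, 16.464) = (3.8416, 0.324, -1.9208)
∂g/∂q at (3.8416, 0.324, -1.9208) = 2.592

2.592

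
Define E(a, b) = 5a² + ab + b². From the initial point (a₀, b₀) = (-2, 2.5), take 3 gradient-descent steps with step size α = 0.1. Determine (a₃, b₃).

(-0.1785, 1.45)

∇E = (10a + b, a + 2b)
(a₁, b₁) = (-2, 2.5) − 0.1·(-17.5, 3) = (-0.25, 2.2)
(a₂, b₂) = (-0.25, 2.2) − 0.1·(-0.3, 4.15) = (-0.22, 1.785)
(a₃, b₃) = (-0.22, 1.785) − 0.1·(-0.415, 3.35) = (-0.1785, 1.45)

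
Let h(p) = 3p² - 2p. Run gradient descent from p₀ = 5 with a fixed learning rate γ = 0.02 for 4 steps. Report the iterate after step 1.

h′(p) = 6p - 2
p₁ = 5 − 0.02·28 = 4.44

4.44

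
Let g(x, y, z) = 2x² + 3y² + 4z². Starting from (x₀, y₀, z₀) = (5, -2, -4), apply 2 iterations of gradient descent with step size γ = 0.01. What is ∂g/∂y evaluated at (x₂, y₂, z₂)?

-10.6032

∇g = (4x, 6y, 8z)
Step 1: at (5, -2, -4), ∇g = (20, -12, -32) → (5, -2, -4) − 0.01·(20, -12, -32) = (4.8, -1.88, -3.68)
Step 2: at (4.8, -1.88, -3.68), ∇g = (19.2, -11.28, -29.44) → (4.8, -1.88, -3.68) − 0.01·(19.2, -11.28, -29.44) = (4.608, -1.7672, -3.3856)
∂g/∂y at (4.608, -1.7672, -3.3856) = -10.6032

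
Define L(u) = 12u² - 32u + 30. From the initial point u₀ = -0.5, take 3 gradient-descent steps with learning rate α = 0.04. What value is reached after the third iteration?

1.333216

L′(u) = 24u - 32
u₁ = -0.5 − 0.04·(-44) = 1.26
u₂ = 1.26 − 0.04·(-1.76) = 1.3304
u₃ = 1.3304 − 0.04·(-0.0704) = 1.333216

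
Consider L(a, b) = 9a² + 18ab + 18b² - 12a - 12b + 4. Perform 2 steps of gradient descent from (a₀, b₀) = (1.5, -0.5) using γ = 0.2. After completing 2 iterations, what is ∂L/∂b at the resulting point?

∇L = (18a + 18b - 12, 18a + 36b - 12)
(a₁, b₁) = (1.5, -0.5) − 0.2·(6, -3) = (0.3, 0.1)
(a₂, b₂) = (0.3, 0.1) − 0.2·(-4.8, -3) = (1.26, 0.7)
∂L/∂b at (1.26, 0.7) = 35.88

35.88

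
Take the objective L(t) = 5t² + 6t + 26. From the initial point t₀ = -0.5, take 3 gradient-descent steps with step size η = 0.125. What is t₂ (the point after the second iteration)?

L′(t) = 10t + 6
t₁ = -0.5 − 0.125·1 = -0.625
t₂ = -0.625 − 0.125·(-0.25) = -0.59375

-0.59375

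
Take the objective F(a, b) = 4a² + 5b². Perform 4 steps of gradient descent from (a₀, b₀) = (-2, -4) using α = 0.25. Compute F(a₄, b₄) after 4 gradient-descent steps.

2066.3125

∇F = (8a, 10b)
(a₁, b₁) = (-2, -4) − 0.25·(-16, -40) = (2, 6)
(a₂, b₂) = (2, 6) − 0.25·(16, 60) = (-2, -9)
(a₃, b₃) = (-2, -9) − 0.25·(-16, -90) = (2, 13.5)
(a₄, b₄) = (2, 13.5) − 0.25·(16, 135) = (-2, -20.25)
F(-2, -20.25) = 2066.3125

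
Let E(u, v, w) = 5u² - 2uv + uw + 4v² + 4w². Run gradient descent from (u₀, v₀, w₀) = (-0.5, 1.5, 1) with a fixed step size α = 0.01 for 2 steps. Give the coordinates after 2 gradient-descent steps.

(-0.36885, 1.2518, 0.8553)

∇E = (10u - 2v + w, -2u + 8v, u + 8w)
Step 1: at (-0.5, 1.5, 1), ∇E = (-7, 13, 7.5) → (-0.5, 1.5, 1) − 0.01·(-7, 13, 7.5) = (-0.43, 1.37, 0.925)
Step 2: at (-0.43, 1.37, 0.925), ∇E = (-6.115, 11.82, 6.97) → (-0.43, 1.37, 0.925) − 0.01·(-6.115, 11.82, 6.97) = (-0.36885, 1.2518, 0.8553)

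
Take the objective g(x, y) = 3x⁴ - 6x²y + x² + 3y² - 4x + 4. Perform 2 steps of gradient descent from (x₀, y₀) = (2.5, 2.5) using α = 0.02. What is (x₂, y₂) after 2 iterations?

∇g = (12x³ - 12xy + 2x - 4, -6x² + 6y)
Step 1: at (2.5, 2.5), ∇g = (113.5, -22.5) → (2.5, 2.5) − 0.02·(113.5, -22.5) = (0.23, 2.95)
Step 2: at (0.23, 2.95), ∇g = (-11.535996, 17.3826) → (0.23, 2.95) − 0.02·(-11.535996, 17.3826) = (0.46071992, 2.602348)

(0.46071992, 2.602348)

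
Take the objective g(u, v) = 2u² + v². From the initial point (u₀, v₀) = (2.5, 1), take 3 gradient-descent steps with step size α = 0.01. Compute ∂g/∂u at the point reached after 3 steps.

∇g = (4u, 2v)
Step 1: at (2.5, 1), ∇g = (10, 2) → (2.5, 1) − 0.01·(10, 2) = (2.4, 0.98)
Step 2: at (2.4, 0.98), ∇g = (9.6, 1.96) → (2.4, 0.98) − 0.01·(9.6, 1.96) = (2.304, 0.9604)
Step 3: at (2.304, 0.9604), ∇g = (9.216, 1.9208) → (2.304, 0.9604) − 0.01·(9.216, 1.9208) = (2.21184, 0.941192)
∂g/∂u at (2.21184, 0.941192) = 8.84736

8.84736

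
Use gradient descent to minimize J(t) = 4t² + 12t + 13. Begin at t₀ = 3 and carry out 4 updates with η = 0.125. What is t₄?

J′(t) = 8t + 12
t₁ = 3 − 0.125·36 = -1.5
t₂ = -1.5 − 0.125·0 = -1.5
t₃ = -1.5 − 0.125·0 = -1.5
t₄ = -1.5 − 0.125·0 = -1.5

-1.5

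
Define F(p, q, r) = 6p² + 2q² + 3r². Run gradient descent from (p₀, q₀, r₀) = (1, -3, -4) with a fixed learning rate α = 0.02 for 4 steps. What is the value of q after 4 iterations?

∇F = (12p, 4q, 6r)
Step 1: at (1, -3, -4), ∇F = (12, -12, -24) → (1, -3, -4) − 0.02·(12, -12, -24) = (0.76, -2.76, -3.52)
Step 2: at (0.76, -2.76, -3.52), ∇F = (9.12, -11.04, -21.12) → (0.76, -2.76, -3.52) − 0.02·(9.12, -11.04, -21.12) = (0.5776, -2.5392, -3.0976)
Step 3: at (0.5776, -2.5392, -3.0976), ∇F = (6.9312, -10.1568, -18.5856) → (0.5776, -2.5392, -3.0976) − 0.02·(6.9312, -10.1568, -18.5856) = (0.438976, -2.336064, -2.725888)
Step 4: at (0.438976, -2.336064, -2.725888), ∇F = (5.267712, -9.344256, -16.355328) → (0.438976, -2.336064, -2.725888) − 0.02·(5.267712, -9.344256, -16.355328) = (0.33362176, -2.14917888, -2.39878144)
q = -2.14917888

-2.14917888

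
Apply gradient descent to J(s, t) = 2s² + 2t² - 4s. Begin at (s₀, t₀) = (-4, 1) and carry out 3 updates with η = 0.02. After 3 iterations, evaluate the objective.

29.530460069888

∇J = (4s - 4, 4t)
Step 1: at (-4, 1), ∇J = (-20, 4) → (-4, 1) − 0.02·(-20, 4) = (-3.6, 0.92)
Step 2: at (-3.6, 0.92), ∇J = (-18.4, 3.68) → (-3.6, 0.92) − 0.02·(-18.4, 3.68) = (-3.232, 0.8464)
Step 3: at (-3.232, 0.8464), ∇J = (-16.928, 3.3856) → (-3.232, 0.8464) − 0.02·(-16.928, 3.3856) = (-2.89344, 0.778688)
J(-2.89344, 0.778688) = 29.530460069888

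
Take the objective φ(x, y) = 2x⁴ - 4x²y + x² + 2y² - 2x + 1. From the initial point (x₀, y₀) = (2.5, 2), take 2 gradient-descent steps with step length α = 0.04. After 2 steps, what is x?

∇φ = (8x³ - 8xy + 2x - 2, -4x² + 4y)
(x₁, y₁) = (2.5, 2) − 0.04·(88, -17) = (-1.02, 2.68)
(x₂, y₂) = (-1.02, 2.68) − 0.04·(9.339136, 6.5584) = (-1.39356544, 2.417664)
x = -1.39356544

-1.39356544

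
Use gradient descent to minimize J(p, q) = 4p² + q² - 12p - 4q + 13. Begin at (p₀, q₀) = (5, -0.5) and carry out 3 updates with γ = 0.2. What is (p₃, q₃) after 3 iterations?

∇J = (8p - 12, 2q - 4)
Step 1: at (5, -0.5), ∇J = (28, -5) → (5, -0.5) − 0.2·(28, -5) = (-0.6, 0.5)
Step 2: at (-0.6, 0.5), ∇J = (-16.8, -3) → (-0.6, 0.5) − 0.2·(-16.8, -3) = (2.76, 1.1)
Step 3: at (2.76, 1.1), ∇J = (10.08, -1.8) → (2.76, 1.1) − 0.2·(10.08, -1.8) = (0.744, 1.46)

(0.744, 1.46)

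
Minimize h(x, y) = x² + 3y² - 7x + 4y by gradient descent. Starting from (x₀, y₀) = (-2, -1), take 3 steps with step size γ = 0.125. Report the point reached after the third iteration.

∇h = (2x - 7, 6y + 4)
Step 1: at (-2, -1), ∇h = (-11, -2) → (-2, -1) − 0.125·(-11, -2) = (-0.625, -0.75)
Step 2: at (-0.625, -0.75), ∇h = (-8.25, -0.5) → (-0.625, -0.75) − 0.125·(-8.25, -0.5) = (0.40625, -0.6875)
Step 3: at (0.40625, -0.6875), ∇h = (-6.1875, -0.125) → (0.40625, -0.6875) − 0.125·(-6.1875, -0.125) = (1.1796875, -0.671875)

(1.1796875, -0.671875)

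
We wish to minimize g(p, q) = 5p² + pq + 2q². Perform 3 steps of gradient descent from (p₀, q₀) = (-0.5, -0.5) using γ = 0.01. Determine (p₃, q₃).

∇g = (10p + q, p + 4q)
(p₁, q₁) = (-0.5, -0.5) − 0.01·(-5.5, -2.5) = (-0.445, -0.475)
(p₂, q₂) = (-0.445, -0.475) − 0.01·(-4.925, -2.345) = (-0.39575, -0.45155)
(p₃, q₃) = (-0.39575, -0.45155) − 0.01·(-4.40905, -2.20195) = (-0.3516595, -0.4295305)

(-0.3516595, -0.4295305)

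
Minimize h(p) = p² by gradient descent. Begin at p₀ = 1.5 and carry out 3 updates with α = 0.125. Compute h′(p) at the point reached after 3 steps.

1.265625

h′(p) = 2p
p₁ = 1.5 − 0.125·3 = 1.125
p₂ = 1.125 − 0.125·2.25 = 0.84375
p₃ = 0.84375 − 0.125·1.6875 = 0.6328125
h′(p) at (0.6328125) = 1.265625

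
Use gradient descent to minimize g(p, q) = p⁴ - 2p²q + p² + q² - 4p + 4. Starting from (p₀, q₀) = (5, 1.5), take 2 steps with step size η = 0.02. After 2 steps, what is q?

3.159616

∇g = (4p³ - 4pq + 2p - 4, -2p² + 2q)
Step 1: at (5, 1.5), ∇g = (476, -47) → (5, 1.5) − 0.02·(476, -47) = (-4.52, 2.44)
Step 2: at (-4.52, 2.44), ∇g = (-338.306432, -35.9808) → (-4.52, 2.44) − 0.02·(-338.306432, -35.9808) = (2.24612864, 3.159616)
q = 3.159616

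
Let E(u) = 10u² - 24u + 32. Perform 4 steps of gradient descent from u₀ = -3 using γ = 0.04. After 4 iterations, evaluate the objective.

E′(u) = 20u - 24
u₁ = -3 − 0.04·(-84) = 0.36
u₂ = 0.36 − 0.04·(-16.8) = 1.032
u₃ = 1.032 − 0.04·(-3.36) = 1.1664
u₄ = 1.1664 − 0.04·(-0.672) = 1.19328
E(1.19328) = 17.600451584

17.600451584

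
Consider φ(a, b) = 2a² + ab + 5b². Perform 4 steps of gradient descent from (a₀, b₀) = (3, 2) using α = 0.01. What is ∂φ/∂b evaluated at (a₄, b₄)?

14.65102259

∇φ = (4a + b, a + 10b)
Step 1: at (3, 2), ∇φ = (14, 23) → (3, 2) − 0.01·(14, 23) = (2.86, 1.77)
Step 2: at (2.86, 1.77), ∇φ = (13.21, 20.56) → (2.86, 1.77) − 0.01·(13.21, 20.56) = (2.7279, 1.5644)
Step 3: at (2.7279, 1.5644), ∇φ = (12.476, 18.3719) → (2.7279, 1.5644) − 0.01·(12.476, 18.3719) = (2.60314, 1.380681)
Step 4: at (2.60314, 1.380681), ∇φ = (11.793241, 16.40995) → (2.60314, 1.380681) − 0.01·(11.793241, 16.40995) = (2.48520759, 1.2165815)
∂φ/∂b at (2.48520759, 1.2165815) = 14.65102259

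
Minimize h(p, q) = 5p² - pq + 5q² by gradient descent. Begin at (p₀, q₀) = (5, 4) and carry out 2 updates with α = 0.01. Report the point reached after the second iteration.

(4.1225, 3.3304)

∇h = (10p - q, -p + 10q)
(p₁, q₁) = (5, 4) − 0.01·(46, 35) = (4.54, 3.65)
(p₂, q₂) = (4.54, 3.65) − 0.01·(41.75, 31.96) = (4.1225, 3.3304)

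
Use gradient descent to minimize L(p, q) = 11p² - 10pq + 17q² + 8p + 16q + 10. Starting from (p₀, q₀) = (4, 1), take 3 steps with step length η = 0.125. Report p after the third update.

-31.40625

∇L = (22p - 10q + 8, -10p + 34q + 16)
Step 1: at (4, 1), ∇L = (86, 10) → (4, 1) − 0.125·(86, 10) = (-6.75, -0.25)
Step 2: at (-6.75, -0.25), ∇L = (-138, 75) → (-6.75, -0.25) − 0.125·(-138, 75) = (10.5, -9.625)
Step 3: at (10.5, -9.625), ∇L = (335.25, -416.25) → (10.5, -9.625) − 0.125·(335.25, -416.25) = (-31.40625, 42.40625)
p = -31.40625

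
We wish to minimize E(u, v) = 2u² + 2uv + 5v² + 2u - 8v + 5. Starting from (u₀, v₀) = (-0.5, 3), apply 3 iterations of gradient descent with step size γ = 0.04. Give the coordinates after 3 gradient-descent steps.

∇E = (4u + 2v + 2, 2u + 10v - 8)
(u₁, v₁) = (-0.5, 3) − 0.04·(6, 21) = (-0.74, 2.16)
(u₂, v₂) = (-0.74, 2.16) − 0.04·(3.36, 12.12) = (-0.8744, 1.6752)
(u₃, v₃) = (-0.8744, 1.6752) − 0.04·(1.8528, 7.0032) = (-0.948512, 1.395072)

(-0.948512, 1.395072)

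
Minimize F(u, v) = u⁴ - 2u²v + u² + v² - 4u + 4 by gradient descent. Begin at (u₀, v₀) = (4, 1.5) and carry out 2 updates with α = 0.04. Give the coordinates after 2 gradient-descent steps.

∇F = (4u³ - 4uv + 2u - 4, -2u² + 2v)
Step 1: at (4, 1.5), ∇F = (236, -29) → (4, 1.5) − 0.04·(236, -29) = (-5.44, 2.66)
Step 2: at (-5.44, 2.66), ∇F = (-600.955136, -53.8672) → (-5.44, 2.66) − 0.04·(-600.955136, -53.8672) = (18.59820544, 4.814688)

(18.59820544, 4.814688)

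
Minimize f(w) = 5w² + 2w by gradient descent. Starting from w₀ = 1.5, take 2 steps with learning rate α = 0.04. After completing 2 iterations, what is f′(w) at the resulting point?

6.12

f′(w) = 10w + 2
w₁ = 1.5 − 0.04·17 = 0.82
w₂ = 0.82 − 0.04·10.2 = 0.412
f′(w) at (0.412) = 6.12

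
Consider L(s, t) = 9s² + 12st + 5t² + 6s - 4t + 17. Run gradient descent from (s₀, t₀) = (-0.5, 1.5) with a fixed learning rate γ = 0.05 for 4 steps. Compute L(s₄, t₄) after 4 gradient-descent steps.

4.702134125

∇L = (18s + 12t + 6, 12s + 10t - 4)
Step 1: at (-0.5, 1.5), ∇L = (15, 5) → (-0.5, 1.5) − 0.05·(15, 5) = (-1.25, 1.25)
Step 2: at (-1.25, 1.25), ∇L = (-1.5, -6.5) → (-1.25, 1.25) − 0.05·(-1.5, -6.5) = (-1.175, 1.575)
Step 3: at (-1.175, 1.575), ∇L = (3.75, -2.35) → (-1.175, 1.575) − 0.05·(3.75, -2.35) = (-1.3625, 1.6925)
Step 4: at (-1.3625, 1.6925), ∇L = (1.785, -3.425) → (-1.3625, 1.6925) − 0.05·(1.785, -3.425) = (-1.45175, 1.86375)
L(-1.45175, 1.86375) = 4.702134125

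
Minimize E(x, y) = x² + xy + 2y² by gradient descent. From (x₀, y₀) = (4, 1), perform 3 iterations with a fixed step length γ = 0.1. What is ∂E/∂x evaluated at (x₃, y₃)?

∇E = (2x + y, x + 4y)
Step 1: at (4, 1), ∇E = (9, 8) → (4, 1) − 0.1·(9, 8) = (3.1, 0.2)
Step 2: at (3.1, 0.2), ∇E = (6.4, 3.9) → (3.1, 0.2) − 0.1·(6.4, 3.9) = (2.46, -0.19)
Step 3: at (2.46, -0.19), ∇E = (4.73, 1.7) → (2.46, -0.19) − 0.1·(4.73, 1.7) = (1.987, -0.36)
∂E/∂x at (1.987, -0.36) = 3.614

3.614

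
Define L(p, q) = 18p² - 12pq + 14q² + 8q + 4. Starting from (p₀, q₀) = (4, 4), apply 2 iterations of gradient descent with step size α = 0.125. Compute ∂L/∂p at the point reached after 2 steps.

∇L = (36p - 12q, -12p + 28q + 8)
Step 1: at (4, 4), ∇L = (96, 72) → (4, 4) − 0.125·(96, 72) = (-8, -5)
Step 2: at (-8, -5), ∇L = (-228, -36) → (-8, -5) − 0.125·(-228, -36) = (20.5, -0.5)
∂L/∂p at (20.5, -0.5) = 744

744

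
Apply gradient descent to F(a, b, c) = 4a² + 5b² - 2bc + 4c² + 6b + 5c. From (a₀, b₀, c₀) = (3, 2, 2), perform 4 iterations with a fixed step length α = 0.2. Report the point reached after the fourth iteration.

∇F = (8a, 10b - 2c + 6, -2b + 8c + 5)
(a₁, b₁, c₁) = (3, 2, 2) − 0.2·(24, 22, 17) = (-1.8, -2.4, -1.4)
(a₂, b₂, c₂) = (-1.8, -2.4, -1.4) − 0.2·(-14.4, -15.2, -1.4) = (1.08, 0.64, -1.12)
(a₃, b₃, c₃) = (1.08, 0.64, -1.12) − 0.2·(8.64, 14.64, -5.24) = (-0.648, -2.288, -0.072)
(a₄, b₄, c₄) = (-0.648, -2.288, -0.072) − 0.2·(-5.184, -16.736, 9) = (0.3888, 1.0592, -1.872)

(0.3888, 1.0592, -1.872)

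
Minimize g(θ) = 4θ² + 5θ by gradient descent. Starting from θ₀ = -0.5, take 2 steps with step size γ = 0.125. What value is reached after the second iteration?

g′(θ) = 8θ + 5
θ₁ = -0.5 − 0.125·1 = -0.625
θ₂ = -0.625 − 0.125·0 = -0.625

-0.625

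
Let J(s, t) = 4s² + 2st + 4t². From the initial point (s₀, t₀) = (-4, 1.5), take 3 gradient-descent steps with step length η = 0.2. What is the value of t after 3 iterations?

1.228

∇J = (8s + 2t, 2s + 8t)
(s₁, t₁) = (-4, 1.5) − 0.2·(-29, 4) = (1.8, 0.7)
(s₂, t₂) = (1.8, 0.7) − 0.2·(15.8, 9.2) = (-1.36, -1.14)
(s₃, t₃) = (-1.36, -1.14) − 0.2·(-13.16, -11.84) = (1.272, 1.228)
t = 1.228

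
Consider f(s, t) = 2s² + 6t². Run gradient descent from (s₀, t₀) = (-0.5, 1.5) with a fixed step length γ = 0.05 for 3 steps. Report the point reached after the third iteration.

(-0.256, 0.096)

∇f = (4s, 12t)
(s₁, t₁) = (-0.5, 1.5) − 0.05·(-2, 18) = (-0.4, 0.6)
(s₂, t₂) = (-0.4, 0.6) − 0.05·(-1.6, 7.2) = (-0.32, 0.24)
(s₃, t₃) = (-0.32, 0.24) − 0.05·(-1.28, 2.88) = (-0.256, 0.096)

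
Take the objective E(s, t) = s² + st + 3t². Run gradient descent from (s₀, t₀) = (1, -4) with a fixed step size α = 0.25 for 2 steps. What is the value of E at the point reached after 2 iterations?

∇E = (2s + t, s + 6t)
(s₁, t₁) = (1, -4) − 0.25·(-2, -23) = (1.5, 1.75)
(s₂, t₂) = (1.5, 1.75) − 0.25·(4.75, 12) = (0.3125, -1.25)
E(0.3125, -1.25) = 4.39453125

4.39453125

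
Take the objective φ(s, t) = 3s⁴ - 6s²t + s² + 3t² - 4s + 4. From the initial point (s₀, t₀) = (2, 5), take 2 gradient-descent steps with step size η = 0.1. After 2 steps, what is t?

∇φ = (12s³ - 12st + 2s - 4, -6s² + 6t)
Step 1: at (2, 5), ∇φ = (-24, 6) → (2, 5) − 0.1·(-24, 6) = (4.4, 4.4)
Step 2: at (4.4, 4.4), ∇φ = (794.688, -89.76) → (4.4, 4.4) − 0.1·(794.688, -89.76) = (-75.0688, 13.376)
t = 13.376

13.376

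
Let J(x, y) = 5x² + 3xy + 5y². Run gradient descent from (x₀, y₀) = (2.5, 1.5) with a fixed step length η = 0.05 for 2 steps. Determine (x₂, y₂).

(0.45625, 0.03375)

∇J = (10x + 3y, 3x + 10y)
Step 1: at (2.5, 1.5), ∇J = (29.5, 22.5) → (2.5, 1.5) − 0.05·(29.5, 22.5) = (1.025, 0.375)
Step 2: at (1.025, 0.375), ∇J = (11.375, 6.825) → (1.025, 0.375) − 0.05·(11.375, 6.825) = (0.45625, 0.03375)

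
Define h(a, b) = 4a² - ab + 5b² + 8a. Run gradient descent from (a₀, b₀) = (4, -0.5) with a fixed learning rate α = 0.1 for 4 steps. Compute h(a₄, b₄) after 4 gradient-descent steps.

-4.0497550175

∇h = (8a - b + 8, -a + 10b)
Step 1: at (4, -0.5), ∇h = (40.5, -9) → (4, -0.5) − 0.1·(40.5, -9) = (-0.05, 0.4)
Step 2: at (-0.05, 0.4), ∇h = (7.2, 4.05) → (-0.05, 0.4) − 0.1·(7.2, 4.05) = (-0.77, -0.005)
Step 3: at (-0.77, -0.005), ∇h = (1.845, 0.72) → (-0.77, -0.005) − 0.1·(1.845, 0.72) = (-0.9545, -0.077)
Step 4: at (-0.9545, -0.077), ∇h = (0.441, 0.1845) → (-0.9545, -0.077) − 0.1·(0.441, 0.1845) = (-0.9986, -0.09545)
h(-0.9986, -0.09545) = -4.0497550175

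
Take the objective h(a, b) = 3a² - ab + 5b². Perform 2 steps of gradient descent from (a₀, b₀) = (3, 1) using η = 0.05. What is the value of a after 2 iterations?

∇h = (6a - b, -a + 10b)
Step 1: at (3, 1), ∇h = (17, 7) → (3, 1) − 0.05·(17, 7) = (2.15, 0.65)
Step 2: at (2.15, 0.65), ∇h = (12.25, 4.35) → (2.15, 0.65) − 0.05·(12.25, 4.35) = (1.5375, 0.4325)
a = 1.5375

1.5375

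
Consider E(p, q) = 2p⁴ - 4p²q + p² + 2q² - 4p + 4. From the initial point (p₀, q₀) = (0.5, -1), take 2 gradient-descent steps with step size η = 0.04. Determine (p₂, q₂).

(0.41517184, -0.643776)

∇E = (8p³ - 8pq + 2p - 4, -4p² + 4q)
(p₁, q₁) = (0.5, -1) − 0.04·(2, -5) = (0.42, -0.8)
(p₂, q₂) = (0.42, -0.8) − 0.04·(0.120704, -3.9056) = (0.41517184, -0.643776)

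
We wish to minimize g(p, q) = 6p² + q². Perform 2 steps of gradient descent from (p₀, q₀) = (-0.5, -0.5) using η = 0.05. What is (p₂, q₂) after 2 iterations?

(-0.08, -0.405)

∇g = (12p, 2q)
(p₁, q₁) = (-0.5, -0.5) − 0.05·(-6, -1) = (-0.2, -0.45)
(p₂, q₂) = (-0.2, -0.45) − 0.05·(-2.4, -0.9) = (-0.08, -0.405)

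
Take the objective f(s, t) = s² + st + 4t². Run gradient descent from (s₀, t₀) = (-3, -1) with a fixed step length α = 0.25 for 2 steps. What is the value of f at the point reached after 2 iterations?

10.921875

∇f = (2s + t, s + 8t)
Step 1: at (-3, -1), ∇f = (-7, -11) → (-3, -1) − 0.25·(-7, -11) = (-1.25, 1.75)
Step 2: at (-1.25, 1.75), ∇f = (-0.75, 12.75) → (-1.25, 1.75) − 0.25·(-0.75, 12.75) = (-1.0625, -1.4375)
f(-1.0625, -1.4375) = 10.921875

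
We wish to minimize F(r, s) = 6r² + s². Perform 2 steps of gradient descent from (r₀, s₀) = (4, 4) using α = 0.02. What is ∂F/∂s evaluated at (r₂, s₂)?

7.3728

∇F = (12r, 2s)
Step 1: at (4, 4), ∇F = (48, 8) → (4, 4) − 0.02·(48, 8) = (3.04, 3.84)
Step 2: at (3.04, 3.84), ∇F = (36.48, 7.68) → (3.04, 3.84) − 0.02·(36.48, 7.68) = (2.3104, 3.6864)
∂F/∂s at (2.3104, 3.6864) = 7.3728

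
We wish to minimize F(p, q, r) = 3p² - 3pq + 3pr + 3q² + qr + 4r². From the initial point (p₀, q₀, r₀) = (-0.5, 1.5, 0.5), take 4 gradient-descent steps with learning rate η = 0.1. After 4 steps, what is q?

∇F = (6p - 3q + 3r, -3p + 6q + r, 3p + q + 8r)
Step 1: at (-0.5, 1.5, 0.5), ∇F = (-6, 11, 4) → (-0.5, 1.5, 0.5) − 0.1·(-6, 11, 4) = (0.1, 0.4, 0.1)
Step 2: at (0.1, 0.4, 0.1), ∇F = (-0.3, 2.2, 1.5) → (0.1, 0.4, 0.1) − 0.1·(-0.3, 2.2, 1.5) = (0.13, 0.18, -0.05)
Step 3: at (0.13, 0.18, -0.05), ∇F = (0.09, 0.64, 0.17) → (0.13, 0.18, -0.05) − 0.1·(0.09, 0.64, 0.17) = (0.121, 0.116, -0.067)
Step 4: at (0.121, 0.116, -0.067), ∇F = (0.177, 0.266, -0.057) → (0.121, 0.116, -0.067) − 0.1·(0.177, 0.266, -0.057) = (0.1033, 0.0894, -0.0613)
q = 0.0894

0.0894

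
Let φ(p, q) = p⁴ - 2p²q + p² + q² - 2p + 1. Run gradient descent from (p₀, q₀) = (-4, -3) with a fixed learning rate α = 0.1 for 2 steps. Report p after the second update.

-8197.4416

∇φ = (4p³ - 4pq + 2p - 2, -2p² + 2q)
Step 1: at (-4, -3), ∇φ = (-314, -38) → (-4, -3) − 0.1·(-314, -38) = (27.4, 0.8)
Step 2: at (27.4, 0.8), ∇φ = (82248.416, -1499.92) → (27.4, 0.8) − 0.1·(82248.416, -1499.92) = (-8197.4416, 150.792)
p = -8197.4416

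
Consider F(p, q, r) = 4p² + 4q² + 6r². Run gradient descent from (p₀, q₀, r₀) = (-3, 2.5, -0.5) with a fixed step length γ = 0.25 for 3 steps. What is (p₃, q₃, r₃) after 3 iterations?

∇F = (8p, 8q, 12r)
(p₁, q₁, r₁) = (-3, 2.5, -0.5) − 0.25·(-24, 20, -6) = (3, -2.5, 1)
(p₂, q₂, r₂) = (3, -2.5, 1) − 0.25·(24, -20, 12) = (-3, 2.5, -2)
(p₃, q₃, r₃) = (-3, 2.5, -2) − 0.25·(-24, 20, -24) = (3, -2.5, 4)

(3, -2.5, 4)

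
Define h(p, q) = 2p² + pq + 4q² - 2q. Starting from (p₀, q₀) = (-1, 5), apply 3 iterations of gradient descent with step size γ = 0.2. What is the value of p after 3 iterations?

∇h = (4p + q, p + 8q - 2)
(p₁, q₁) = (-1, 5) − 0.2·(1, 37) = (-1.2, -2.4)
(p₂, q₂) = (-1.2, -2.4) − 0.2·(-7.2, -22.4) = (0.24, 2.08)
(p₃, q₃) = (0.24, 2.08) − 0.2·(3.04, 14.88) = (-0.368, -0.896)
p = -0.368

-0.368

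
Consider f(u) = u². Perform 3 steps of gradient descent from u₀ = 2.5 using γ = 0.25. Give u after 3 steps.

0.3125

f′(u) = 2u
u₁ = 2.5 − 0.25·5 = 1.25
u₂ = 1.25 − 0.25·2.5 = 0.625
u₃ = 0.625 − 0.25·1.25 = 0.3125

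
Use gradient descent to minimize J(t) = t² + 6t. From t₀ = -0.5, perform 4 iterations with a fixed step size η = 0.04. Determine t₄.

-1.2090176

J′(t) = 2t + 6
t₁ = -0.5 − 0.04·5 = -0.7
t₂ = -0.7 − 0.04·4.6 = -0.884
t₃ = -0.884 − 0.04·4.232 = -1.05328
t₄ = -1.05328 − 0.04·3.89344 = -1.2090176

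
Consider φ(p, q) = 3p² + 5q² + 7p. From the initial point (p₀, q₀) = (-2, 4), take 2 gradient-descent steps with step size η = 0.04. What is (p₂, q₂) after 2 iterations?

∇φ = (6p + 7, 10q)
Step 1: at (-2, 4), ∇φ = (-5, 40) → (-2, 4) − 0.04·(-5, 40) = (-1.8, 2.4)
Step 2: at (-1.8, 2.4), ∇φ = (-3.8, 24) → (-1.8, 2.4) − 0.04·(-3.8, 24) = (-1.648, 1.44)

(-1.648, 1.44)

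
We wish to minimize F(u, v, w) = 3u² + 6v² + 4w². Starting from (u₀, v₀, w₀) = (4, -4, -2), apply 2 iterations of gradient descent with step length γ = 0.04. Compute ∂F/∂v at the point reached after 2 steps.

-12.9792

∇F = (6u, 12v, 8w)
(u₁, v₁, w₁) = (4, -4, -2) − 0.04·(24, -48, -16) = (3.04, -2.08, -1.36)
(u₂, v₂, w₂) = (3.04, -2.08, -1.36) − 0.04·(18.24, -24.96, -10.88) = (2.3104, -1.0816, -0.9248)
∂F/∂v at (2.3104, -1.0816, -0.9248) = -12.9792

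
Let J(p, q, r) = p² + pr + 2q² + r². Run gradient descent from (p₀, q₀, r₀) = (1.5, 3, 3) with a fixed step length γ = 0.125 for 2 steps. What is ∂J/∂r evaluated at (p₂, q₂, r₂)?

∇J = (2p + r, 4q, p + 2r)
Step 1: at (1.5, 3, 3), ∇J = (6, 12, 7.5) → (1.5, 3, 3) − 0.125·(6, 12, 7.5) = (0.75, 1.5, 2.0625)
Step 2: at (0.75, 1.5, 2.0625), ∇J = (3.5625, 6, 4.875) → (0.75, 1.5, 2.0625) − 0.125·(3.5625, 6, 4.875) = (0.3046875, 0.75, 1.453125)
∂J/∂r at (0.3046875, 0.75, 1.453125) = 3.2109375

3.2109375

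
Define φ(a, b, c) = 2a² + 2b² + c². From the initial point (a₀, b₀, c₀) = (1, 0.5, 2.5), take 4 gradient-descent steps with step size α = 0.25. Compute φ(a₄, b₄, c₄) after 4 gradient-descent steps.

∇φ = (4a, 4b, 2c)
(a₁, b₁, c₁) = (1, 0.5, 2.5) − 0.25·(4, 2, 5) = (0, 0, 1.25)
(a₂, b₂, c₂) = (0, 0, 1.25) − 0.25·(0, 0, 2.5) = (0, 0, 0.625)
(a₃, b₃, c₃) = (0, 0, 0.625) − 0.25·(0, 0, 1.25) = (0, 0, 0.3125)
(a₄, b₄, c₄) = (0, 0, 0.3125) − 0.25·(0, 0, 0.625) = (0, 0, 0.15625)
φ(0, 0, 0.15625) = 0.0244140625

0.0244140625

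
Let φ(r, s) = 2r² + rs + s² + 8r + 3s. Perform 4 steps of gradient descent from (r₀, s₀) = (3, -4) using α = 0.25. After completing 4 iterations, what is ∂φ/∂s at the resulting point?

-0.9765625

∇φ = (4r + s + 8, r + 2s + 3)
(r₁, s₁) = (3, -4) − 0.25·(16, -2) = (-1, -3.5)
(r₂, s₂) = (-1, -3.5) − 0.25·(0.5, -5) = (-1.125, -2.25)
(r₃, s₃) = (-1.125, -2.25) − 0.25·(1.25, -2.625) = (-1.4375, -1.59375)
(r₄, s₄) = (-1.4375, -1.59375) − 0.25·(0.65625, -1.625) = (-1.6015625, -1.1875)
∂φ/∂s at (-1.6015625, -1.1875) = -0.9765625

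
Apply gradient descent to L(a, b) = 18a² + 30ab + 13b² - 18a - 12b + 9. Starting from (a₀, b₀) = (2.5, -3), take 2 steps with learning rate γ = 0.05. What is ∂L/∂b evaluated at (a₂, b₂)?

∇L = (36a + 30b - 18, 30a + 26b - 12)
Step 1: at (2.5, -3), ∇L = (-18, -15) → (2.5, -3) − 0.05·(-18, -15) = (3.4, -2.25)
Step 2: at (3.4, -2.25), ∇L = (36.9, 31.5) → (3.4, -2.25) − 0.05·(36.9, 31.5) = (1.555, -3.825)
∂L/∂b at (1.555, -3.825) = -64.8

-64.8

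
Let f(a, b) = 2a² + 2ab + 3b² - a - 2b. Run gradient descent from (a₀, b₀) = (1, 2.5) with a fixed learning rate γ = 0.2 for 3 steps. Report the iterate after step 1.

(-0.6, -0.5)

∇f = (4a + 2b - 1, 2a + 6b - 2)
(a₁, b₁) = (1, 2.5) − 0.2·(8, 15) = (-0.6, -0.5)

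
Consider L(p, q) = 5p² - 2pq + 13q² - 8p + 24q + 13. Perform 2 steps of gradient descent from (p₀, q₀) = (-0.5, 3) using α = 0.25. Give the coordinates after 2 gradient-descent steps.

(-15.75, 121.25)

∇L = (10p - 2q - 8, -2p + 26q + 24)
Step 1: at (-0.5, 3), ∇L = (-19, 103) → (-0.5, 3) − 0.25·(-19, 103) = (4.25, -22.75)
Step 2: at (4.25, -22.75), ∇L = (80, -576) → (4.25, -22.75) − 0.25·(80, -576) = (-15.75, 121.25)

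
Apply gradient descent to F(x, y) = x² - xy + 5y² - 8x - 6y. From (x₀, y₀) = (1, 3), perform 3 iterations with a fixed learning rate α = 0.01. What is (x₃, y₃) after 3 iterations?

∇F = (2x - y - 8, -x + 10y - 6)
Step 1: at (1, 3), ∇F = (-9, 23) → (1, 3) − 0.01·(-9, 23) = (1.09, 2.77)
Step 2: at (1.09, 2.77), ∇F = (-8.59, 20.61) → (1.09, 2.77) − 0.01·(-8.59, 20.61) = (1.1759, 2.5639)
Step 3: at (1.1759, 2.5639), ∇F = (-8.2121, 18.4631) → (1.1759, 2.5639) − 0.01·(-8.2121, 18.4631) = (1.258021, 2.379269)

(1.258021, 2.379269)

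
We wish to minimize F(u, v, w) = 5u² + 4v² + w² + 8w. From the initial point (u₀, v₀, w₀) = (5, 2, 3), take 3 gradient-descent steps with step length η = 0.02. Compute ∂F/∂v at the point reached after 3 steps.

9.483264

∇F = (10u, 8v, 2w + 8)
(u₁, v₁, w₁) = (5, 2, 3) − 0.02·(50, 16, 14) = (4, 1.68, 2.72)
(u₂, v₂, w₂) = (4, 1.68, 2.72) − 0.02·(40, 13.44, 13.44) = (3.2, 1.4112, 2.4512)
(u₃, v₃, w₃) = (3.2, 1.4112, 2.4512) − 0.02·(32, 11.2896, 12.9024) = (2.56, 1.185408, 2.193152)
∂F/∂v at (2.56, 1.185408, 2.193152) = 9.483264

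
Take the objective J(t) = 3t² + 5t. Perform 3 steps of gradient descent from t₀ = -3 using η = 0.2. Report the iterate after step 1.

J′(t) = 6t + 5
Step 1: J′(-3) = -13; t₁ = -3 − 0.2·(-13) = -0.4

-0.4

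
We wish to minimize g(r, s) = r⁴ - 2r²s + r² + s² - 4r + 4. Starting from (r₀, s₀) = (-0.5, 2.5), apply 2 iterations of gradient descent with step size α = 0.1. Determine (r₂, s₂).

∇g = (4r³ - 4rs + 2r - 4, -2r² + 2s)
Step 1: at (-0.5, 2.5), ∇g = (-0.5, 4.5) → (-0.5, 2.5) − 0.1·(-0.5, 4.5) = (-0.45, 2.05)
Step 2: at (-0.45, 2.05), ∇g = (-1.5745, 3.695) → (-0.45, 2.05) − 0.1·(-1.5745, 3.695) = (-0.29255, 1.6805)

(-0.29255, 1.6805)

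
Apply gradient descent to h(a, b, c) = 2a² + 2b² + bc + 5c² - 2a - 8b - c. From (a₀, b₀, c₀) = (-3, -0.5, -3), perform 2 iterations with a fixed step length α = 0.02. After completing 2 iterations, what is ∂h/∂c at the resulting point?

∇h = (4a - 2, 4b + c - 8, b + 10c - 1)
(a₁, b₁, c₁) = (-3, -0.5, -3) − 0.02·(-14, -13, -31.5) = (-2.72, -0.24, -2.37)
(a₂, b₂, c₂) = (-2.72, -0.24, -2.37) − 0.02·(-12.88, -11.33, -24.94) = (-2.4624, -0.0134, -1.8712)
∂h/∂c at (-2.4624, -0.0134, -1.8712) = -19.7254

-19.7254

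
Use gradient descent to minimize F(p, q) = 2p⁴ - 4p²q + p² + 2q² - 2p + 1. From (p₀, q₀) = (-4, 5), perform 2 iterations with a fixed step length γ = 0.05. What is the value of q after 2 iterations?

45.522

∇F = (8p³ - 8pq + 2p - 2, -4p² + 4q)
Step 1: at (-4, 5), ∇F = (-362, -44) → (-4, 5) − 0.05·(-362, -44) = (14.1, 7.2)
Step 2: at (14.1, 7.2), ∇F = (21639.808, -766.44) → (14.1, 7.2) − 0.05·(21639.808, -766.44) = (-1067.8904, 45.522)
q = 45.522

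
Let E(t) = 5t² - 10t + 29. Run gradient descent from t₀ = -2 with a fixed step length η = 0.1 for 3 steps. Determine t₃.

E′(t) = 10t - 10
t₁ = -2 − 0.1·(-30) = 1
t₂ = 1 − 0.1·0 = 1
t₃ = 1 − 0.1·0 = 1

1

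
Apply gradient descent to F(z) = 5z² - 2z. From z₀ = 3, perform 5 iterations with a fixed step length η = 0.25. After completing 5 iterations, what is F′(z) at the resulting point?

-212.625

F′(z) = 10z - 2
z₁ = 3 − 0.25·28 = -4
z₂ = -4 − 0.25·(-42) = 6.5
z₃ = 6.5 − 0.25·63 = -9.25
z₄ = -9.25 − 0.25·(-94.5) = 14.375
z₅ = 14.375 − 0.25·141.75 = -21.0625
F′(z) at (-21.0625) = -212.625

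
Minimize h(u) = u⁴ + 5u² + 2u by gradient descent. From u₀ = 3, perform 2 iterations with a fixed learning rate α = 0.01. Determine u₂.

h′(u) = 4u³ + 10u + 2
u₁ = 3 − 0.01·140 = 1.6
u₂ = 1.6 − 0.01·34.384 = 1.25616

1.25616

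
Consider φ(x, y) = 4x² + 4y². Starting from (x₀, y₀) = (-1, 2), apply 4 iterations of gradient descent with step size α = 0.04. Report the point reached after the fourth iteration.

∇φ = (8x, 8y)
Step 1: at (-1, 2), ∇φ = (-8, 16) → (-1, 2) − 0.04·(-8, 16) = (-0.68, 1.36)
Step 2: at (-0.68, 1.36), ∇φ = (-5.44, 10.88) → (-0.68, 1.36) − 0.04·(-5.44, 10.88) = (-0.4624, 0.9248)
Step 3: at (-0.4624, 0.9248), ∇φ = (-3.6992, 7.3984) → (-0.4624, 0.9248) − 0.04·(-3.6992, 7.3984) = (-0.314432, 0.628864)
Step 4: at (-0.314432, 0.628864), ∇φ = (-2.515456, 5.030912) → (-0.314432, 0.628864) − 0.04·(-2.515456, 5.030912) = (-0.21381376, 0.42762752)

(-0.21381376, 0.42762752)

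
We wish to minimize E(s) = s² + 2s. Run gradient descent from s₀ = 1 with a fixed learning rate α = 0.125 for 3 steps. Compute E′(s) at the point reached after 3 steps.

1.6875

E′(s) = 2s + 2
s₁ = 1 − 0.125·4 = 0.5
s₂ = 0.5 − 0.125·3 = 0.125
s₃ = 0.125 − 0.125·2.25 = -0.15625
E′(s) at (-0.15625) = 1.6875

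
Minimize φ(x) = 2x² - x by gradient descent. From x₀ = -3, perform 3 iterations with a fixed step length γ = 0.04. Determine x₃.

-1.676288

φ′(x) = 4x - 1
x₁ = -3 − 0.04·(-13) = -2.48
x₂ = -2.48 − 0.04·(-10.92) = -2.0432
x₃ = -2.0432 − 0.04·(-9.1728) = -1.676288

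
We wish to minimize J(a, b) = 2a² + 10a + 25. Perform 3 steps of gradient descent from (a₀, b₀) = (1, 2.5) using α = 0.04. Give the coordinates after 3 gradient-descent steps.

(-0.425536, 2.5)

∇J = (4a + 10, 0)
Step 1: at (1, 2.5), ∇J = (14, 0) → (1, 2.5) − 0.04·(14, 0) = (0.44, 2.5)
Step 2: at (0.44, 2.5), ∇J = (11.76, 0) → (0.44, 2.5) − 0.04·(11.76, 0) = (-0.0304, 2.5)
Step 3: at (-0.0304, 2.5), ∇J = (9.8784, 0) → (-0.0304, 2.5) − 0.04·(9.8784, 0) = (-0.425536, 2.5)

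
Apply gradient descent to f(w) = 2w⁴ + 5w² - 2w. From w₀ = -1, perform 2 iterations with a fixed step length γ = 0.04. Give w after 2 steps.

-0.03744

f′(w) = 8w³ + 10w - 2
Step 1: f′(-1) = -20; w₁ = -1 − 0.04·(-20) = -0.2
Step 2: f′(-0.2) = -4.064; w₂ = -0.2 − 0.04·(-4.064) = -0.03744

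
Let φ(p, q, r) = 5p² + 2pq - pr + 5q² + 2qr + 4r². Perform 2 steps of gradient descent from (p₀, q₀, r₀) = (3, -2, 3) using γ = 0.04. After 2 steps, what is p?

∇φ = (10p + 2q - r, 2p + 10q + 2r, -p + 2q + 8r)
Step 1: at (3, -2, 3), ∇φ = (23, -8, 17) → (3, -2, 3) − 0.04·(23, -8, 17) = (2.08, -1.68, 2.32)
Step 2: at (2.08, -1.68, 2.32), ∇φ = (15.12, -8, 13.12) → (2.08, -1.68, 2.32) − 0.04·(15.12, -8, 13.12) = (1.4752, -1.36, 1.7952)
p = 1.4752

1.4752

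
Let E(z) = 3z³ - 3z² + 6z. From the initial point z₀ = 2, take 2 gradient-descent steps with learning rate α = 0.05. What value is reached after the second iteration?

0.2375

E′(z) = 9z² - 6z + 6
Step 1: E′(2) = 30; z₁ = 2 − 0.05·30 = 0.5
Step 2: E′(0.5) = 5.25; z₂ = 0.5 − 0.05·5.25 = 0.2375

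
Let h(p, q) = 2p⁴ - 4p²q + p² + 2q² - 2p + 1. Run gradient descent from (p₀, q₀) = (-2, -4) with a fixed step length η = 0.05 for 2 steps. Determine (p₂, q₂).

∇h = (8p³ - 8pq + 2p - 2, -4p² + 4q)
Step 1: at (-2, -4), ∇h = (-134, -32) → (-2, -4) − 0.05·(-134, -32) = (4.7, -2.4)
Step 2: at (4.7, -2.4), ∇h = (928.224, -97.96) → (4.7, -2.4) − 0.05·(928.224, -97.96) = (-41.7112, 2.498)

(-41.7112, 2.498)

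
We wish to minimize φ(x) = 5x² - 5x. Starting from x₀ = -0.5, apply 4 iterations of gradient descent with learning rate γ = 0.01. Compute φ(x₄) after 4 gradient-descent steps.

0.90233605

φ′(x) = 10x - 5
Step 1: φ′(-0.5) = -10; x₁ = -0.5 − 0.01·(-10) = -0.4
Step 2: φ′(-0.4) = -9; x₂ = -0.4 − 0.01·(-9) = -0.31
Step 3: φ′(-0.31) = -8.1; x₃ = -0.31 − 0.01·(-8.1) = -0.229
Step 4: φ′(-0.229) = -7.29; x₄ = -0.229 − 0.01·(-7.29) = -0.1561
φ(-0.1561) = 0.90233605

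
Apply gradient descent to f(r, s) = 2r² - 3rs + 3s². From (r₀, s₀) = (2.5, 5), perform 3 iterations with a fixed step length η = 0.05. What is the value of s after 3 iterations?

2.6046875

∇f = (4r - 3s, -3r + 6s)
Step 1: at (2.5, 5), ∇f = (-5, 22.5) → (2.5, 5) − 0.05·(-5, 22.5) = (2.75, 3.875)
Step 2: at (2.75, 3.875), ∇f = (-0.625, 15) → (2.75, 3.875) − 0.05·(-0.625, 15) = (2.78125, 3.125)
Step 3: at (2.78125, 3.125), ∇f = (1.75, 10.40625) → (2.78125, 3.125) − 0.05·(1.75, 10.40625) = (2.69375, 2.6046875)
s = 2.6046875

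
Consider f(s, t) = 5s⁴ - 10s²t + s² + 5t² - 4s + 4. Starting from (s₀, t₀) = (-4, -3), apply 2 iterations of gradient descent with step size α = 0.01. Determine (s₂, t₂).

(-281.4711936, 11.82424)

∇f = (20s³ - 20st + 2s - 4, -10s² + 10t)
(s₁, t₁) = (-4, -3) − 0.01·(-1532, -190) = (11.32, -1.1)
(s₂, t₂) = (11.32, -1.1) − 0.01·(29279.11936, -1292.424) = (-281.4711936, 11.82424)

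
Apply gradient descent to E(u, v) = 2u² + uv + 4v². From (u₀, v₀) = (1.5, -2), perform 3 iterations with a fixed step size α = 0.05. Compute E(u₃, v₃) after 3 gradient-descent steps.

∇E = (4u + v, u + 8v)
(u₁, v₁) = (1.5, -2) − 0.05·(4, -14.5) = (1.3, -1.275)
(u₂, v₂) = (1.3, -1.275) − 0.05·(3.925, -8.9) = (1.10375, -0.83)
(u₃, v₃) = (1.10375, -0.83) − 0.05·(3.585, -5.53625) = (0.9245, -0.5531875)
E(0.9245, -0.5531875) = 2.422044296875

2.422044296875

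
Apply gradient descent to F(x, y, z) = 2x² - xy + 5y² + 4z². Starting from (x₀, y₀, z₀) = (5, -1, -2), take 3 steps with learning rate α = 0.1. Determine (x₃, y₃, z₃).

∇F = (4x - y, -x + 10y, 8z)
(x₁, y₁, z₁) = (5, -1, -2) − 0.1·(21, -15, -16) = (2.9, 0.5, -0.4)
(x₂, y₂, z₂) = (2.9, 0.5, -0.4) − 0.1·(11.1, 2.1, -3.2) = (1.79, 0.29, -0.08)
(x₃, y₃, z₃) = (1.79, 0.29, -0.08) − 0.1·(6.87, 1.11, -0.64) = (1.103, 0.179, -0.016)

(1.103, 0.179, -0.016)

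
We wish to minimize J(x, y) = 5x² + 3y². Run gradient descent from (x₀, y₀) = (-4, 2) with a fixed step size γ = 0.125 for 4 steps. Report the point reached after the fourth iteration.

(-0.015625, 0.0078125)

∇J = (10x, 6y)
Step 1: at (-4, 2), ∇J = (-40, 12) → (-4, 2) − 0.125·(-40, 12) = (1, 0.5)
Step 2: at (1, 0.5), ∇J = (10, 3) → (1, 0.5) − 0.125·(10, 3) = (-0.25, 0.125)
Step 3: at (-0.25, 0.125), ∇J = (-2.5, 0.75) → (-0.25, 0.125) − 0.125·(-2.5, 0.75) = (0.0625, 0.03125)
Step 4: at (0.0625, 0.03125), ∇J = (0.625, 0.1875) → (0.0625, 0.03125) − 0.125·(0.625, 0.1875) = (-0.015625, 0.0078125)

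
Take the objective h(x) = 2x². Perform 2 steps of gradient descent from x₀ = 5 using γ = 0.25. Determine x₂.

0

h′(x) = 4x
Step 1: h′(5) = 20; x₁ = 5 − 0.25·20 = 0
Step 2: h′(0) = 0; x₂ = 0 − 0.25·0 = 0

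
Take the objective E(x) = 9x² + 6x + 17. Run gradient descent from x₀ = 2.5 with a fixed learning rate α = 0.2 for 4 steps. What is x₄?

129.1432

E′(x) = 18x + 6
x₁ = 2.5 − 0.2·51 = -7.7
x₂ = -7.7 − 0.2·(-132.6) = 18.82
x₃ = 18.82 − 0.2·344.76 = -50.132
x₄ = -50.132 − 0.2·(-896.376) = 129.1432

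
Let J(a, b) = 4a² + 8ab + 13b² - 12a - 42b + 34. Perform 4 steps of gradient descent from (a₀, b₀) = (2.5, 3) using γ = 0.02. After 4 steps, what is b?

∇J = (8a + 8b - 12, 8a + 26b - 42)
Step 1: at (2.5, 3), ∇J = (32, 56) → (2.5, 3) − 0.02·(32, 56) = (1.86, 1.88)
Step 2: at (1.86, 1.88), ∇J = (17.92, 21.76) → (1.86, 1.88) − 0.02·(17.92, 21.76) = (1.5016, 1.4448)
Step 3: at (1.5016, 1.4448), ∇J = (11.5712, 7.5776) → (1.5016, 1.4448) − 0.02·(11.5712, 7.5776) = (1.270176, 1.293248)
Step 4: at (1.270176, 1.293248), ∇J = (8.507392, 1.785856) → (1.270176, 1.293248) − 0.02·(8.507392, 1.785856) = (1.10002816, 1.25753088)
b = 1.25753088

1.25753088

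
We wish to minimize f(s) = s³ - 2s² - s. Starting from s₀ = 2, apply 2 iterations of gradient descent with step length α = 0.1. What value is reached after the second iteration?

f′(s) = 3s² - 4s - 1
Step 1: f′(2) = 3; s₁ = 2 − 0.1·3 = 1.7
Step 2: f′(1.7) = 0.87; s₂ = 1.7 − 0.1·0.87 = 1.613

1.613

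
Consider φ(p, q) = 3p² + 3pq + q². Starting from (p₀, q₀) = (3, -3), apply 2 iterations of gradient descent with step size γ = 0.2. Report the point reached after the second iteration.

∇φ = (6p + 3q, 3p + 2q)
(p₁, q₁) = (3, -3) − 0.2·(9, 3) = (1.2, -3.6)
(p₂, q₂) = (1.2, -3.6) − 0.2·(-3.6, -3.6) = (1.92, -2.88)

(1.92, -2.88)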